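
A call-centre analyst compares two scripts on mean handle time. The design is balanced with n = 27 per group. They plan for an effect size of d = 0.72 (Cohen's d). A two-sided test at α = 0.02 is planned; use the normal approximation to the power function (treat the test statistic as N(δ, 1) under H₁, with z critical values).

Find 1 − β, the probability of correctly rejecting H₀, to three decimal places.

Noncentrality parameter: δ = d·√(n/2) = 0.72 × √(27/2) = 2.6454
Critical value for a two-sided test at α = 0.02: z_{α/2} = 2.326.
Power = Φ(δ − 2.326) + Φ(−δ − 2.326) = Φ(0.319) + Φ(-4.972) = 0.6252 + 0.0000 = 0.6252.

Power ≈ 0.625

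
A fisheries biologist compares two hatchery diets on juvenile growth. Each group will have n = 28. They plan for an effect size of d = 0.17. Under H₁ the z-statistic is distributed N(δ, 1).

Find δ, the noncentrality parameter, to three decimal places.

δ ≈ 0.636

The noncentrality parameter scales effect size by the design's sample-size factor: δ = d·√(n/2) = 0.17 × √(28/2) = 0.6361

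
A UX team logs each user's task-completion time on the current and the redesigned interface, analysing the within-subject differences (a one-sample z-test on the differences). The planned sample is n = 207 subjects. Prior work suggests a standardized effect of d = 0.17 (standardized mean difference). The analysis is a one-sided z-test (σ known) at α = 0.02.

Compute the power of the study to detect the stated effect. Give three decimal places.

Power ≈ 0.653

Noncentrality parameter: δ = d·√n = 0.17 × √207 = 2.4459
Critical value for a one-sided test at α = 0.02: z_α = 2.054.
Power = Φ(δ − 2.054) = Φ(0.392) = 0.6525.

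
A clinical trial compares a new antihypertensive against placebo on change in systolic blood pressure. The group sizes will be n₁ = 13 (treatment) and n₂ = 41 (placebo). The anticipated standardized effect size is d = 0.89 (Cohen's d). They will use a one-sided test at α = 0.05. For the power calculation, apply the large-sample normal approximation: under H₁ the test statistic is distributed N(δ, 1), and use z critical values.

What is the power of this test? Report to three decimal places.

Power ≈ 0.875

Noncentrality parameter: δ = d / √(1/n₁ + 1/n₂) = 0.89 / √(1/13 + 1/41) = 2.7961
Critical value for a one-sided test at α = 0.05: z_α = 1.645.
Power = Φ(δ − 1.645) = Φ(1.151) = 0.8752.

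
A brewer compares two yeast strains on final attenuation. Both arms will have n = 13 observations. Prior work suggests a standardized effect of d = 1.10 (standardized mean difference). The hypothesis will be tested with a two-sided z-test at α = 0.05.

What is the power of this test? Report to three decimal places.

Power ≈ 0.801

Noncentrality parameter: δ = d·√(n/2) = 1.10 × √(13/2) = 2.8045
Critical value for a two-sided test at α = 0.05: z_{α/2} = 1.960.
Power = Φ(δ − 1.960) + Φ(−δ − 1.960) = Φ(0.844) + Φ(-4.764) = 0.8008 + 0.0000 = 0.8008.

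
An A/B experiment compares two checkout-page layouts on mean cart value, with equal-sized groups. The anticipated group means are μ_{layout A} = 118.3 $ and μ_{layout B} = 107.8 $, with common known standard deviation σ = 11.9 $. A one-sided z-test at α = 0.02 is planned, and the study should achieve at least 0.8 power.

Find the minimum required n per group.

Standardized effect: d = |μ_{layout A} − μ_{layout B}| / σ = |118.3 − 107.8| / 11.9 = 0.8824
Set Φ(δ − 2.054) = 0.8; then δ − 2.054 = Φ⁻¹(0.8) = 0.842, giving δ = 2.895.
δ = d·√(n/2) ⇒ n = 2(δ/d)² = 2 × (2.895 / 0.8824)² = 21.54.
Round up to the next whole unit.

n = 22 per group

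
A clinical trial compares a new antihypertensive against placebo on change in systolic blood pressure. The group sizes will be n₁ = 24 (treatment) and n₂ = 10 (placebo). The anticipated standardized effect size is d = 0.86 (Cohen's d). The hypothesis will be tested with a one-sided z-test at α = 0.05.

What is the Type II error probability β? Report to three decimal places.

Noncentrality parameter: δ = d / √(1/n₁ + 1/n₂) = 0.86 / √(1/24 + 1/10) = 2.2849
One-sided α = 0.05 → critical value z_{0.05} = 1.645.
Power = Φ(δ − 1.645) = Φ(0.640) = 0.7389.
Type II error: β = 1 − power = 1 − 0.7389 = 0.2611.

β ≈ 0.261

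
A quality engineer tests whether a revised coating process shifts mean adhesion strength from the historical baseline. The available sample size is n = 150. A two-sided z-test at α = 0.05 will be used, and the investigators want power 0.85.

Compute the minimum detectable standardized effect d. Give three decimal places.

Need Φ(δ − 1.960) = 0.85, so δ = 1.960 + 1.036 = 2.996.
(Lower-tail contribution to power is negligible for δ > 0.)
δ = d·√n ⇒ d = δ/√n = 2.996/√150 = 0.2447.

d ≈ 0.245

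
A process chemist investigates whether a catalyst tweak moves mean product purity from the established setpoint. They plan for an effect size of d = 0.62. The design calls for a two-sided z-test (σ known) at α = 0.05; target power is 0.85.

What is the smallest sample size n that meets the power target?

For power 0.85 need Φ(δ − z_{0.025}) = 0.85, so δ = z_{0.025} + z_{0.15} = 1.960 + 1.036 = 2.996.
(For δ > 0 the lower-tail rejection region contributes negligibly to power, so the one-term inversion is standard.)
δ = d·√n ⇒ n = (δ/d)² = (2.996 / 0.62)² = 23.36.
Round up to the next whole unit.

n = 24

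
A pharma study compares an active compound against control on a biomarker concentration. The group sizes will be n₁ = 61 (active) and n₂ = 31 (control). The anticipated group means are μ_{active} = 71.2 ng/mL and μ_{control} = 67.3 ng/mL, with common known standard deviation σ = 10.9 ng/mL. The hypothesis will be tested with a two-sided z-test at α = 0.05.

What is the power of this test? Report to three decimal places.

Power ≈ 0.368

Standardized effect: d = |μ_{active} − μ_{control}| / σ = |71.2 − 67.3| / 10.9 = 0.3578
Noncentrality parameter: δ = d / √(1/n₁ + 1/n₂) = 0.3578 / √(1/61 + 1/31) = 1.6221
Two-sided α = 0.05 → critical value z_{0.025} = 1.960.
Power = Φ(δ − 1.960) + Φ(−δ − 1.960) = Φ(-0.338) + Φ(-3.582) = 0.3678 + 0.0002 = 0.3679.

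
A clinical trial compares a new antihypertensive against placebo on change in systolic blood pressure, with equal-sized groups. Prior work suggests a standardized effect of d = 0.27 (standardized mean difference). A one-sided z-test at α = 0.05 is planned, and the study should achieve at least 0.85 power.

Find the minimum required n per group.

n = 198 per group

Set Φ(δ − 1.645) = 0.85; then δ − 1.645 = Φ⁻¹(0.85) = 1.036, giving δ = 2.681.
δ = d·√(n/2) ⇒ n = 2(δ/d)² = 2 × (2.681 / 0.27)² = 197.24.
Rounding up, n = 198 per group.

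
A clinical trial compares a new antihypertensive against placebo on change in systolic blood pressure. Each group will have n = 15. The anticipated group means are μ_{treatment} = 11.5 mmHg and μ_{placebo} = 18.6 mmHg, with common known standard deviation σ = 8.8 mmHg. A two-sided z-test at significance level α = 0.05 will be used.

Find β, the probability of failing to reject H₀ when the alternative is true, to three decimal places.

Standardized effect: d = |μ_{treatment} − μ_{placebo}| / σ = |11.5 − 18.6| / 8.8 = 0.8068
Noncentrality parameter: δ = d·√(n/2) = 0.8068 × √(15/2) = 2.2096
Critical value for a two-sided test at α = 0.05: z_{α/2} = 1.960.
Power = Φ(δ − 1.960) + Φ(−δ − 1.960) = Φ(0.250) + Φ(-4.170) = 0.5986 + 0.0000 = 0.5986.
Type II error: β = 1 − power = 1 − 0.5986 = 0.4014.

β ≈ 0.401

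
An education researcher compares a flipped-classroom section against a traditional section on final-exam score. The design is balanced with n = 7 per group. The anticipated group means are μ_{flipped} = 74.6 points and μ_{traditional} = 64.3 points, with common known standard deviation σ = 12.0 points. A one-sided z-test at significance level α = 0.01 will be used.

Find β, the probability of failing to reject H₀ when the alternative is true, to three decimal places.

Standardized effect: d = |μ_{flipped} − μ_{traditional}| / σ = |74.6 − 64.3| / 12.0 = 0.8583
Noncentrality parameter: δ = d·√(n/2) = 0.8583 × √(7/2) = 1.6058
Critical value for a one-sided test at α = 0.01: z_α = 2.326.
Power = Φ(δ − 2.326) = Φ(-0.721) = 0.2356.
Type II error: β = 1 − power = 1 − 0.2356 = 0.7644.

β ≈ 0.764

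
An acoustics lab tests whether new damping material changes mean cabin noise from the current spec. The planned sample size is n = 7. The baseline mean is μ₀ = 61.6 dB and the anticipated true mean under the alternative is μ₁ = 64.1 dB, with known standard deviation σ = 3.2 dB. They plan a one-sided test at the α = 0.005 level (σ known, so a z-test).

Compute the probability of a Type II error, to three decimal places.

Standardized effect: d = |μ₁ − μ₀| / σ = |64.1 − 61.6| / 3.2 = 0.7812
Noncentrality parameter: δ = d·√n = 0.7812 × √7 = 2.0670
One-sided α = 0.005 → critical value z_{0.005} = 2.576.
Power = Φ(δ − 2.576) = Φ(-0.509) = 0.3054.
Type II error: β = 1 − power = 1 − 0.3054 = 0.6946.

β ≈ 0.695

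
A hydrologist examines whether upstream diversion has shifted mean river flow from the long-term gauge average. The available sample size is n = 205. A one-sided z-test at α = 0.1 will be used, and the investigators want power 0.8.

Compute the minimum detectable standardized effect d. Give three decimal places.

d ≈ 0.148

Required noncentrality: δ = z_{0.1} + z_{0.20} = 1.282 + 0.842 = 2.123.
δ = d·√n ⇒ d = δ/√n = 2.123/√205 = 0.1483.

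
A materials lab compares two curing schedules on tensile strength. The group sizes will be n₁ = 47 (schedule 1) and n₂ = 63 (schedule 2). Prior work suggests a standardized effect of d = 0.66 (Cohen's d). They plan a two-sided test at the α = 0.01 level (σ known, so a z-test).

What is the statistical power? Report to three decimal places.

Noncentrality parameter: δ = d / √(1/n₁ + 1/n₂) = 0.66 / √(1/47 + 1/63) = 3.4243
Critical value for a two-sided test at α = 0.01: z_{α/2} = 2.576.
Power = Φ(δ − 2.576) + Φ(−δ − 2.576) = Φ(0.848) + Φ(-6.000) = 0.8019 + 0.0000 = 0.8019.

Power ≈ 0.802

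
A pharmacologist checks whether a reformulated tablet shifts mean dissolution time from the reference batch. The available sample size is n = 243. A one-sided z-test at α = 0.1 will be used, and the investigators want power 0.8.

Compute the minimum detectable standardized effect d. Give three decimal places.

Need Φ(δ − 1.282) = 0.8, so δ = 1.282 + 0.842 = 2.123.
δ = d·√n ⇒ d = δ/√n = 2.123/√243 = 0.1362.

d ≈ 0.136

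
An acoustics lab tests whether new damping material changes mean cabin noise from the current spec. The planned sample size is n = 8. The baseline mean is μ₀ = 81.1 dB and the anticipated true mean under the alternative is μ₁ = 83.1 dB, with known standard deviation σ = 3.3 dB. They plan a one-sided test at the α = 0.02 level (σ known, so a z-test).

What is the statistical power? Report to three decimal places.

Power ≈ 0.367

Standardized effect: d = |μ₁ − μ₀| / σ = |83.1 − 81.1| / 3.3 = 0.6061
Noncentrality parameter: δ = d·√n = 0.6061 × √8 = 1.7142
Critical value for a one-sided test at α = 0.02: z_α = 2.054.
Power = P(Z > 2.054 − δ) = Φ(-0.340) = 0.3671.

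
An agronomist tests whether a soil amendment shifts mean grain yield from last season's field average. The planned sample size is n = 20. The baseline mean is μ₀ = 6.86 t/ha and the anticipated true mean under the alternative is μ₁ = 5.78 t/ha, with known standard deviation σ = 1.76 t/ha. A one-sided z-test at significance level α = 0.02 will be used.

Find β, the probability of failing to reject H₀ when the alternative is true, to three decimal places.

Standardized effect: d = |μ₁ − μ₀| / σ = |5.78 − 6.86| / 1.76 = 0.6136
Noncentrality parameter: λ = d·√n = 0.6136 × √20 = 2.7443
One-sided α = 0.02 → critical value z_{0.02} = 2.054.
Power = Φ(λ − 2.054) = Φ(0.691) = 0.7551.
Type II error: β = 1 − power = 1 − 0.7551 = 0.2449.

β ≈ 0.245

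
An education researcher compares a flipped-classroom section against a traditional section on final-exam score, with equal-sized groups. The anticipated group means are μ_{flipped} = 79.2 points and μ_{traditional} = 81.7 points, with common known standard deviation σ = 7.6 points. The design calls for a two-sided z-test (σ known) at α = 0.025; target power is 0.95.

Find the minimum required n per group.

Standardized effect: d = |μ_{flipped} − μ_{traditional}| / σ = |79.2 − 81.7| / 7.6 = 0.3289
Set Φ(δ − 2.241) = 0.95; then δ − 2.241 = Φ⁻¹(0.95) = 1.645, giving δ = 3.886.
(For δ > 0 the lower-tail rejection region contributes negligibly to power, so the one-term inversion is standard.)
δ = d·√(n/2) ⇒ n = 2(δ/d)² = 2 × (3.886 / 0.3289)² = 279.15.
Rounding up, n = 280 per group.

n = 280 per group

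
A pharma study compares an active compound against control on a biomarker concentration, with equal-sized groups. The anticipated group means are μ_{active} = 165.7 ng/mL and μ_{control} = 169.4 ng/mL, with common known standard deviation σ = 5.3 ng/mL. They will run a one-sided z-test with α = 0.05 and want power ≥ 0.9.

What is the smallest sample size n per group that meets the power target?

n = 36 per group

Standardized effect: d = |μ_{active} − μ_{control}| / σ = |165.7 − 169.4| / 5.3 = 0.6981
For power 0.9 need Φ(δ − z_{0.05}) = 0.9, so δ = z_{0.05} + z_{0.10} = 1.645 + 1.282 = 2.926.
δ = d·√(n/2) ⇒ n = 2(δ/d)² = 2 × (2.926 / 0.6981)² = 35.14.
Round up to the next whole unit.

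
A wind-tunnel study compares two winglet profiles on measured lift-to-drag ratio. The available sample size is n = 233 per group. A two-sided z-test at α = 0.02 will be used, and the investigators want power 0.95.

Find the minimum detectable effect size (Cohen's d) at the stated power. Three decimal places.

Need Φ(δ − 2.326) = 0.95, so δ = 2.326 + 1.645 = 3.971.
(The second rejection-region term Φ(−δ − z_{α/2}) is negligible and dropped.)
δ = d·√(n/2) ⇒ d = δ/√(n/2) = 3.971/√(233/2) = 0.3679.

d ≈ 0.368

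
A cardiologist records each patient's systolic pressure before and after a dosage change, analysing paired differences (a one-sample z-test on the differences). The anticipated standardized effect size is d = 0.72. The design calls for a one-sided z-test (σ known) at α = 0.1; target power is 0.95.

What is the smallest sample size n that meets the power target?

n = 17

Set Φ(δ − 1.282) = 0.95; then δ − 1.282 = Φ⁻¹(0.95) = 1.645, giving δ = 2.926.
δ = d·√n ⇒ n = (δ/d)² = (2.926 / 0.72)² = 16.52.
Rounding up, n = 17.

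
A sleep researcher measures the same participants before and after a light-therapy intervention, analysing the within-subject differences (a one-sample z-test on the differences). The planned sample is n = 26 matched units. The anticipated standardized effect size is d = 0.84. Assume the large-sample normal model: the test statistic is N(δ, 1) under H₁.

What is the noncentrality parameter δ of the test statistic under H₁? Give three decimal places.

δ ≈ 4.283

The noncentrality parameter scales effect size by the design's sample-size factor: δ = d·√n = 0.84 × √26 = 4.2832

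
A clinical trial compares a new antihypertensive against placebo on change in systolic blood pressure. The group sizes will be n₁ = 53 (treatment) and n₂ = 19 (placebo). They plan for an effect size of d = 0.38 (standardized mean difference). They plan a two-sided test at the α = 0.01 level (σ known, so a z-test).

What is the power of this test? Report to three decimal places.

Power ≈ 0.124

Noncentrality parameter: δ = d / √(1/n₁ + 1/n₂) = 0.38 / √(1/53 + 1/19) = 1.4211
Two-sided α = 0.01 → critical value z_{0.005} = 2.576.
Power = Φ(δ − 2.576) + Φ(−δ − 2.576) = Φ(-1.155) + Φ(-3.997) = 0.1241 + 0.0000 = 0.1241.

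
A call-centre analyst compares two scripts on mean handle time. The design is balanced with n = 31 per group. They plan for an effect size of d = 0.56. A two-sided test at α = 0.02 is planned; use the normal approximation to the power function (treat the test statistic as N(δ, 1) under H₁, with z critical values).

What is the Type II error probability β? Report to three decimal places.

Noncentrality parameter: δ = d·√(n/2) = 0.56 × √(31/2) = 2.2047
Two-sided α = 0.02 → critical value z_{0.01} = 2.326.
Power = Φ(δ − 2.326) + Φ(−δ − 2.326) = Φ(-0.122) + Φ(-4.531) = 0.4516 + 0.0000 = 0.4516.
Type II error: β = 1 − power = 1 − 0.4516 = 0.5484.

β ≈ 0.548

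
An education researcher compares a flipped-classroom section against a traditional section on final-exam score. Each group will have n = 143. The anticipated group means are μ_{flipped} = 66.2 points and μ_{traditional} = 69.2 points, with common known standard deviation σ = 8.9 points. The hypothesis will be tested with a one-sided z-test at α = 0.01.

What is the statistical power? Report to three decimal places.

Standardized effect: d = |μ_{flipped} − μ_{traditional}| / σ = |66.2 − 69.2| / 8.9 = 0.3371
Noncentrality parameter: δ = d·√(n/2) = 0.3371 × √(143/2) = 2.8503
One-sided α = 0.01 → critical value z_{0.01} = 2.326.
Power = Φ(δ − 2.326) = Φ(0.524) = 0.6998.

Power ≈ 0.700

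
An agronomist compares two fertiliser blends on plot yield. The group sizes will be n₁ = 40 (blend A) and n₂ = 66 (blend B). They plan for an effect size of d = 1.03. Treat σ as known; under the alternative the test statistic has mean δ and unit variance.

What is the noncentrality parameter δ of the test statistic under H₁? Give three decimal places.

δ = d / √(1/n₁ + 1/n₂) = 1.03 / √(1/40 + 1/66) = 5.1403

δ ≈ 5.140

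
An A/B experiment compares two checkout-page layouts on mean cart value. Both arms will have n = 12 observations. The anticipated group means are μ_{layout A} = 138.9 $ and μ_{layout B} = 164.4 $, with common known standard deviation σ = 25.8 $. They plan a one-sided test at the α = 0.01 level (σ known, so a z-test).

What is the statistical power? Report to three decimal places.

Power ≈ 0.538

Standardized effect: d = |μ_{layout A} − μ_{layout B}| / σ = |138.9 − 164.4| / 25.8 = 0.9884
Noncentrality parameter: δ = d·√(n/2) = 0.9884 × √(12/2) = 2.4210
One-sided α = 0.01 → critical value z_{0.01} = 2.326.
Power = P(Z > 2.326 − δ) = Φ(0.095) = 0.5377.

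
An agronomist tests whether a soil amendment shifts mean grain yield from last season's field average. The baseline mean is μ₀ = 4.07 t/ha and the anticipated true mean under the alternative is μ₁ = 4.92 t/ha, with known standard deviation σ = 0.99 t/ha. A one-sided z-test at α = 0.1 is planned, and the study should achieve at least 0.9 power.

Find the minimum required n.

n = 9

Standardized effect: d = |μ₁ − μ₀| / σ = |4.92 − 4.07| / 0.99 = 0.8586
For power 0.9 need Φ(δ − z_{0.1}) = 0.9, so δ = z_{0.1} + z_{0.10} = 1.282 + 1.282 = 2.563.
δ = d·√n ⇒ n = (δ/d)² = (2.563 / 0.8586)² = 8.91.
Round up to the next whole unit.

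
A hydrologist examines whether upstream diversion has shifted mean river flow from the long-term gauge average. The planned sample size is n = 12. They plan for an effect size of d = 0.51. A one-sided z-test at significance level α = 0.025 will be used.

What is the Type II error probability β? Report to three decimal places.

Noncentrality parameter: δ = d·√n = 0.51 × √12 = 1.7667
Critical value for a one-sided test at α = 0.025: z_α = 1.960.
Power = P(Z > 1.960 − δ) = Φ(-0.193) = 0.4234.
Type II error: β = 1 − power = 1 − 0.4234 = 0.5766.

β ≈ 0.577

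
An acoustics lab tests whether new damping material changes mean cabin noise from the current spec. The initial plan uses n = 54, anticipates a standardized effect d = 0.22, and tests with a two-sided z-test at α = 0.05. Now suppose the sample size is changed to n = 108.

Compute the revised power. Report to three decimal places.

With n = 108: δ = d·√n = 0.22 × √108 = 2.2863. Critical value z_{0.025} = 1.960.
Revised power = Φ(δ − 1.960) + Φ(−δ − 1.960) = Φ(0.326) + Φ(-4.246) = 0.6279 + 0.0000 = 0.6279.

Power ≈ 0.628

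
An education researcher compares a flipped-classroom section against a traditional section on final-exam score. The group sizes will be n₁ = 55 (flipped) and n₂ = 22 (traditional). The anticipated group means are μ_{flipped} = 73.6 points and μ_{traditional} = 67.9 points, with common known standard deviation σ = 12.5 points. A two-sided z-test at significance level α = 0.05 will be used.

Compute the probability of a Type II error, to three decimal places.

Standardized effect: d = |μ_{flipped} − μ_{traditional}| / σ = |73.6 − 67.9| / 12.5 = 0.4560
Noncentrality parameter: δ = d / √(1/n₁ + 1/n₂) = 0.4560 / √(1/55 + 1/22) = 1.8076
Critical value for a two-sided test at α = 0.05: z_{α/2} = 1.960.
Power = Φ(δ − 1.960) + Φ(−δ − 1.960) = Φ(-0.152) + Φ(-3.768) = 0.4395 + 0.0001 = 0.4395.
Type II error: β = 1 − power = 1 − 0.4395 = 0.5605.

β ≈ 0.560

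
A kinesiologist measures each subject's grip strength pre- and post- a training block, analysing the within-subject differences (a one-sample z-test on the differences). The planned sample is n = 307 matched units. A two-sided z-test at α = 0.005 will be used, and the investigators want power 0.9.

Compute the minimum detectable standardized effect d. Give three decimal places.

d ≈ 0.233

Need Φ(δ − 2.807) = 0.9, so δ = 2.807 + 1.282 = 4.089.
(The second rejection-region term Φ(−δ − z_{α/2}) is negligible and dropped.)
δ = d·√n ⇒ d = δ/√n = 4.089/√307 = 0.2333.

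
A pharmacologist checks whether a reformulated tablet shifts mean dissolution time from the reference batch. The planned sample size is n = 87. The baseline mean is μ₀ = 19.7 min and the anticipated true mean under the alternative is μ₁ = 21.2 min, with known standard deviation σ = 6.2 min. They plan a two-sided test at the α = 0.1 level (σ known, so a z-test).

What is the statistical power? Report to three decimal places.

Standardized effect: d = |μ₁ − μ₀| / σ = |21.2 − 19.7| / 6.2 = 0.2419
Noncentrality parameter: δ = d·√n = 0.2419 × √87 = 2.2566
Two-sided α = 0.1 → critical value z_{0.05} = 1.645.
Power = Φ(δ − 1.645) + Φ(−δ − 1.645) = Φ(0.612) + Φ(-3.901) = 0.7297 + 0.0000 = 0.7297.

Power ≈ 0.730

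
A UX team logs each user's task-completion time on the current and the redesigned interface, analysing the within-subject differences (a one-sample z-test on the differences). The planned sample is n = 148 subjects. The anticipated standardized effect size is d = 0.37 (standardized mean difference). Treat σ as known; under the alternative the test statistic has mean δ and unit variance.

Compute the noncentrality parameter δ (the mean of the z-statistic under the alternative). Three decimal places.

The noncentrality parameter scales effect size by the design's sample-size factor: δ = d·√n = 0.37 × √148 = 4.5012

δ ≈ 4.501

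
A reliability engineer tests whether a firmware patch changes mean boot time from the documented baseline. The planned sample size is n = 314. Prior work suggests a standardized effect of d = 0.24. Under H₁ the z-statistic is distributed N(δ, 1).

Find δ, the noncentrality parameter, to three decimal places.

δ = d·√n = 0.24 × √314 = 4.2528

δ ≈ 4.253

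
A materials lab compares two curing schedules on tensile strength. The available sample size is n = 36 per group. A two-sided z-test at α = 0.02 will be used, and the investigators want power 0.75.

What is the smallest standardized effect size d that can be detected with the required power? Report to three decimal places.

d ≈ 0.707

Required noncentrality: δ = z_{0.01} + z_{0.25} = 2.326 + 0.674 = 3.001.
(The second rejection-region term Φ(−δ − z_{α/2}) is negligible and dropped.)
δ = d·√(n/2) ⇒ d = δ/√(n/2) = 3.001/√(36/2) = 0.7073.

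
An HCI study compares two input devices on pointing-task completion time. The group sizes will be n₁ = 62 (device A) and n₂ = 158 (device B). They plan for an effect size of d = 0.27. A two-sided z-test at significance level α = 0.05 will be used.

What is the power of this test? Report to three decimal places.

Power ≈ 0.437

Noncentrality parameter: δ = d / √(1/n₁ + 1/n₂) = 0.27 / √(1/62 + 1/158) = 1.8017
Critical value for a two-sided test at α = 0.05: z_{α/2} = 1.960.
Power = Φ(δ − 1.960) + Φ(−δ − 1.960) = Φ(-0.158) + Φ(-3.762) = 0.4371 + 0.0001 = 0.4372.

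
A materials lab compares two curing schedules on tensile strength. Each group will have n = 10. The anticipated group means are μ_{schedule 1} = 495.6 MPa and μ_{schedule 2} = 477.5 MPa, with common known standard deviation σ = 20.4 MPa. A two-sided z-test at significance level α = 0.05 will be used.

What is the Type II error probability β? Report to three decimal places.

Standardized effect: d = |μ_{schedule 1} − μ_{schedule 2}| / σ = |495.6 − 477.5| / 20.4 = 0.8873
Noncentrality parameter: δ = d·√(n/2) = 0.8873 × √(10/2) = 1.9840
Two-sided α = 0.05 → critical value z_{0.025} = 1.960.
Power = Φ(δ − 1.960) + Φ(−δ − 1.960) = Φ(0.024) + Φ(-3.944) = 0.5096 + 0.0000 = 0.5096.
Type II error: β = 1 − power = 1 − 0.5096 = 0.4904.

β ≈ 0.490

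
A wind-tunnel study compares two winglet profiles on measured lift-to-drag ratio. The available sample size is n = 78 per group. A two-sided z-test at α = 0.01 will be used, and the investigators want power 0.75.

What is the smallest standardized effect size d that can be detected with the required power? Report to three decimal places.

Need Φ(δ − 2.576) = 0.75, so δ = 2.576 + 0.674 = 3.250.
(The second rejection-region term Φ(−δ − z_{α/2}) is negligible and dropped.)
δ = d·√(n/2) ⇒ d = δ/√(n/2) = 3.250/√(78/2) = 0.5205.

d ≈ 0.520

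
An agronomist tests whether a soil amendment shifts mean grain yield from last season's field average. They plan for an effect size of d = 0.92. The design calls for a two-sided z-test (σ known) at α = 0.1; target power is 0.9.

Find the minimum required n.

n = 11

Set Φ(δ − 1.645) = 0.9; then δ − 1.645 = Φ⁻¹(0.9) = 1.282, giving δ = 2.926.
(For δ > 0 the lower-tail rejection region contributes negligibly to power, so the one-term inversion is standard.)
δ = d·√n ⇒ n = (δ/d)² = (2.926 / 0.92)² = 10.12.
Rounding up, n = 11.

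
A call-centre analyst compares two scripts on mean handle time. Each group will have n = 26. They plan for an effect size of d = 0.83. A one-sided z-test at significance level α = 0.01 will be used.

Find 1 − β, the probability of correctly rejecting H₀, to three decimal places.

Noncentrality parameter: δ = d·√(n/2) = 0.83 × √(26/2) = 2.9926
One-sided α = 0.01 → critical value z_{0.01} = 2.326.
Power = Φ(δ − 2.326) = Φ(0.666) = 0.7474.

Power ≈ 0.747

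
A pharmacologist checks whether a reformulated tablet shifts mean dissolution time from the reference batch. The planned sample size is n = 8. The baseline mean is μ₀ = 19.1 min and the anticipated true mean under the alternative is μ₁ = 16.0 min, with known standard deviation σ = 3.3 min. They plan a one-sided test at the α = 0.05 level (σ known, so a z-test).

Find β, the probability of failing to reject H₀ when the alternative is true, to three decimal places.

β ≈ 0.156

Standardized effect: d = |μ₁ − μ₀| / σ = |16.0 − 19.1| / 3.3 = 0.9394
Noncentrality parameter: δ = d·√n = 0.9394 × √8 = 2.6570
One-sided α = 0.05 → critical value z_{0.05} = 1.645.
Power = P(Z > 1.645 − δ) = Φ(1.012) = 0.8443.
Type II error: β = 1 − power = 1 − 0.8443 = 0.1557.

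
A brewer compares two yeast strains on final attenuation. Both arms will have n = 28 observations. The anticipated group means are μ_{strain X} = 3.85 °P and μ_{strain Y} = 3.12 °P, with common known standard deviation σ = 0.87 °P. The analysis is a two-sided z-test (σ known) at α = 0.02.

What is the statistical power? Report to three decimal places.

Power ≈ 0.792

Standardized effect: d = |μ_{strain X} − μ_{strain Y}| / σ = |3.85 − 3.12| / 0.87 = 0.8391
Noncentrality parameter: δ = d·√(n/2) = 0.8391 × √(28/2) = 3.1396
Two-sided α = 0.02 → critical value z_{0.01} = 2.326.
Power = Φ(δ − 2.326) + Φ(−δ − 2.326) = Φ(0.813) + Φ(-5.466) = 0.7919 + 0.0000 = 0.7919.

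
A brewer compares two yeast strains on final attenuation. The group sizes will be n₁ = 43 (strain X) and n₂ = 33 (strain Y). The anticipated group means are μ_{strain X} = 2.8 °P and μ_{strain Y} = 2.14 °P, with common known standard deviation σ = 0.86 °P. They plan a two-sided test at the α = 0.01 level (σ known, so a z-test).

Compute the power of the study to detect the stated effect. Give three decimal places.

Power ≈ 0.770

Standardized effect: d = |μ_{strain X} − μ_{strain Y}| / σ = |2.8 − 2.14| / 0.86 = 0.7674
Noncentrality parameter: δ = d / √(1/n₁ + 1/n₂) = 0.7674 / √(1/43 + 1/33) = 3.3161
Two-sided α = 0.01 → critical value z_{0.005} = 2.576.
Power = Φ(δ − 2.576) + Φ(−δ − 2.576) = Φ(0.740) + Φ(-5.892) = 0.7704 + 0.0000 = 0.7704.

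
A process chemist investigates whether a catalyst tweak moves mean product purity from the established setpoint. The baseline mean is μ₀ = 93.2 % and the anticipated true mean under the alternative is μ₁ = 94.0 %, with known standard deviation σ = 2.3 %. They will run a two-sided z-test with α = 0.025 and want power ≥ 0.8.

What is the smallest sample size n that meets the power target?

Standardized effect: d = |μ₁ − μ₀| / σ = |94.0 − 93.2| / 2.3 = 0.3478
For power 0.8 need Φ(δ − z_{0.0125}) = 0.8, so δ = z_{0.0125} + z_{0.20} = 2.241 + 0.842 = 3.083.
(For δ > 0 the lower-tail rejection region contributes negligibly to power, so the one-term inversion is standard.)
δ = d·√n ⇒ n = (δ/d)² = (3.083 / 0.3478)² = 78.57.
Round up to the next whole unit.

n = 79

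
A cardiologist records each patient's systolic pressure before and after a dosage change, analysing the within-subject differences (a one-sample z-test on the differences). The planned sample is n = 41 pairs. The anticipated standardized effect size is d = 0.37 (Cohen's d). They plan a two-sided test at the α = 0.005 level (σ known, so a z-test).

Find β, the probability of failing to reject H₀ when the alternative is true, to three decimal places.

Noncentrality parameter: δ = d·√n = 0.37 × √41 = 2.3692
Critical value for a two-sided test at α = 0.005: z_{α/2} = 2.807.
Power = Φ(δ − 2.807) + Φ(−δ − 2.807) = Φ(-0.438) + Φ(-5.176) = 0.3307 + 0.0000 = 0.3307.
Type II error: β = 1 − power = 1 − 0.3307 = 0.6693.

β ≈ 0.669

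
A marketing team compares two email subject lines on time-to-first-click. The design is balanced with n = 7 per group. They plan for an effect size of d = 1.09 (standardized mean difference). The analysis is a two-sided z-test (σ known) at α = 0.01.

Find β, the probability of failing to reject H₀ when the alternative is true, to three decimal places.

Noncentrality parameter: δ = d·√(n/2) = 1.09 × √(7/2) = 2.0392
Critical value for a two-sided test at α = 0.01: z_{α/2} = 2.576.
Power = Φ(δ − 2.576) + Φ(−δ − 2.576) = Φ(-0.537) + Φ(-4.615) = 0.2958 + 0.0000 = 0.2958.
Type II error: β = 1 − power = 1 − 0.2958 = 0.7042.

β ≈ 0.704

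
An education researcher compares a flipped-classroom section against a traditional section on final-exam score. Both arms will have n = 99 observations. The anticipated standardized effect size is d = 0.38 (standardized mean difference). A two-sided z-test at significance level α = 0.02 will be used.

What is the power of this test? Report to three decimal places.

Noncentrality parameter: δ = d·√(n/2) = 0.38 × √(99/2) = 2.6735
Two-sided α = 0.02 → critical value z_{0.01} = 2.326.
Power = Φ(δ − 2.326) + Φ(−δ − 2.326) = Φ(0.347) + Φ(-5.000) = 0.6358 + 0.0000 = 0.6358.

Power ≈ 0.636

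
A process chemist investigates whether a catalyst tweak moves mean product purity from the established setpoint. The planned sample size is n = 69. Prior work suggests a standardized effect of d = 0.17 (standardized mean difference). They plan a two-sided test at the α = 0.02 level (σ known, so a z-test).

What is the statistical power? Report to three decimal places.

Noncentrality parameter: δ = d·√n = 0.17 × √69 = 1.4121
Critical value for a two-sided test at α = 0.02: z_{α/2} = 2.326.
Power = Φ(δ − 2.326) + Φ(−δ − 2.326) = Φ(-0.914) + Φ(-3.738) = 0.1803 + 0.0001 = 0.1804.

Power ≈ 0.180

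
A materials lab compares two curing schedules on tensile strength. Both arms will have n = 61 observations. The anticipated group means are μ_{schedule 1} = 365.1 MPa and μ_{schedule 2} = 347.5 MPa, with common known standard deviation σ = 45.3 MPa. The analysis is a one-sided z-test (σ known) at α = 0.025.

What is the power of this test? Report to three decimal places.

Power ≈ 0.574

Standardized effect: d = |μ_{schedule 1} − μ_{schedule 2}| / σ = |365.1 − 347.5| / 45.3 = 0.3885
Noncentrality parameter: δ = d·√(n/2) = 0.3885 × √(61/2) = 2.1457
One-sided α = 0.025 → critical value z_{0.025} = 1.960.
Power = P(Z > 1.960 − δ) = Φ(0.186) = 0.5737.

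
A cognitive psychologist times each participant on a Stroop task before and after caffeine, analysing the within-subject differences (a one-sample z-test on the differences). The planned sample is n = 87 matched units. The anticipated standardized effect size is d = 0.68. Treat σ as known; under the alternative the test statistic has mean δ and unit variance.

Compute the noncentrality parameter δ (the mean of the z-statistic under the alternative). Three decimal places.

The noncentrality parameter scales effect size by the design's sample-size factor: δ = d·√n = 0.68 × √87 = 6.3426

δ ≈ 6.343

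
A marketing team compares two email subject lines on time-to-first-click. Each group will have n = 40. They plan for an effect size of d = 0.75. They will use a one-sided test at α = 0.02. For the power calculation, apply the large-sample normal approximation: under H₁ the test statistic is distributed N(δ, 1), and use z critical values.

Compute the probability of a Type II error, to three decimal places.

β ≈ 0.097

Noncentrality parameter: λ = d·√(n/2) = 0.75 × √(40/2) = 3.3541
Critical value for a one-sided test at α = 0.02: z_α = 2.054.
Power = P(Z > 2.054 − λ) = Φ(1.300) = 0.9033.
Type II error: β = 1 − power = 1 − 0.9033 = 0.0967.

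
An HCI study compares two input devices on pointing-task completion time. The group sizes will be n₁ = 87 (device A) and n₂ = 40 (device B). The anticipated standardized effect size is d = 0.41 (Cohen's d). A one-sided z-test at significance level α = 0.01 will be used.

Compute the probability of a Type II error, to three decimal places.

β ≈ 0.571

Noncentrality parameter: δ = d / √(1/n₁ + 1/n₂) = 0.41 / √(1/87 + 1/40) = 2.1462
One-sided α = 0.01 → critical value z_{0.01} = 2.326.
Power = P(Z > 2.326 − δ) = Φ(-0.180) = 0.4285.
Type II error: β = 1 − power = 1 − 0.4285 = 0.5715.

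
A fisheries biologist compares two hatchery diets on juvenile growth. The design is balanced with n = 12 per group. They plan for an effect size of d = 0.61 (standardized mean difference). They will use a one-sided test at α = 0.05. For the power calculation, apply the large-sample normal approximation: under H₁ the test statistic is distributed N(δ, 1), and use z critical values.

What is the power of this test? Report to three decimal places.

Noncentrality parameter: δ = d·√(n/2) = 0.61 × √(12/2) = 1.4942
Critical value for a one-sided test at α = 0.05: z_α = 1.645.
Power = Φ(δ − 1.645) = Φ(-0.151) = 0.4401.

Power ≈ 0.440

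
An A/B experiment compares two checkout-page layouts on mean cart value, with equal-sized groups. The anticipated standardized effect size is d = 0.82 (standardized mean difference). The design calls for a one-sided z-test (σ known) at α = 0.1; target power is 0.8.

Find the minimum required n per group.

n = 14 per group

For power 0.8 need Φ(δ − z_{0.1}) = 0.8, so δ = z_{0.1} + z_{0.20} = 1.282 + 0.842 = 2.123.
δ = d·√(n/2) ⇒ n = 2(δ/d)² = 2 × (2.123 / 0.82)² = 13.41.
Round up to the next whole unit.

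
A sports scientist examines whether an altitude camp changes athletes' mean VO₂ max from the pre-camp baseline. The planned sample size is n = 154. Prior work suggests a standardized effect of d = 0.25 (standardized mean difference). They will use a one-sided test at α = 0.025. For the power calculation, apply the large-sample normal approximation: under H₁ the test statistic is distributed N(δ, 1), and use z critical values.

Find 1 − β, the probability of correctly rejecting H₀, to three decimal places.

Power ≈ 0.873

Noncentrality parameter: δ = d·√n = 0.25 × √154 = 3.1024
Critical value for a one-sided test at α = 0.025: z_α = 1.960.
Power = Φ(δ − 1.960) = Φ(1.142) = 0.8734.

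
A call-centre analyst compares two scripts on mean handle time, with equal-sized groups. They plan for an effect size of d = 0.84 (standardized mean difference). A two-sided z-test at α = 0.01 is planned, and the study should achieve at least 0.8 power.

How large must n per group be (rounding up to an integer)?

n = 34 per group

Set Φ(δ − 2.576) = 0.8; then δ − 2.576 = Φ⁻¹(0.8) = 0.842, giving δ = 3.417.
(For δ > 0 the lower-tail rejection region contributes negligibly to power, so the one-term inversion is standard.)
δ = d·√(n/2) ⇒ n = 2(δ/d)² = 2 × (3.417 / 0.84)² = 33.10.
Round up to the next whole unit.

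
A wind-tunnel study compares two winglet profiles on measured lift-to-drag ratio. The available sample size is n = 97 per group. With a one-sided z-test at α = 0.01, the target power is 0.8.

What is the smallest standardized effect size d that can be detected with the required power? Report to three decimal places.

Required noncentrality: δ = z_{0.01} + z_{0.20} = 2.326 + 0.842 = 3.168.
δ = d·√(n/2) ⇒ d = δ/√(n/2) = 3.168/√(97/2) = 0.4549.

d ≈ 0.455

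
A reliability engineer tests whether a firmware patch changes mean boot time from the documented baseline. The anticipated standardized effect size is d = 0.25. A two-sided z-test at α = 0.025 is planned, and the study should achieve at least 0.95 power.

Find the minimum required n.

Set Φ(δ − 2.241) = 0.95; then δ − 2.241 = Φ⁻¹(0.95) = 1.645, giving δ = 3.886.
(Ignoring the negligible lower-tail rejection probability gives the usual closed-form inversion.)
δ = d·√n ⇒ n = (δ/d)² = (3.886 / 0.25)² = 241.65.
Round up to the next whole unit.

n = 242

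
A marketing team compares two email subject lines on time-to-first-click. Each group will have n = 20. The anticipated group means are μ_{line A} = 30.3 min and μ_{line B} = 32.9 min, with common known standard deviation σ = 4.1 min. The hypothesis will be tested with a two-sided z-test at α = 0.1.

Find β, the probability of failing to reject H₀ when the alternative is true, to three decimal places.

Standardized effect: d = |μ_{line A} − μ_{line B}| / σ = |30.3 − 32.9| / 4.1 = 0.6341
Noncentrality parameter: δ = d·√(n/2) = 0.6341 × √(20/2) = 2.0053
Critical value for a two-sided test at α = 0.1: z_{α/2} = 1.645.
Power = Φ(δ − 1.645) + Φ(−δ − 1.645) = Φ(0.360) + Φ(-3.650) = 0.6408 + 0.0001 = 0.6409.
Type II error: β = 1 − power = 1 − 0.6409 = 0.3591.

β ≈ 0.359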